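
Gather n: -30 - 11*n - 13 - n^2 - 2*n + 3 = -n^2 - 13*n - 40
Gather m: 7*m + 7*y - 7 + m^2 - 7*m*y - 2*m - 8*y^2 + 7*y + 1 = m^2 + m*(5 - 7*y) - 8*y^2 + 14*y - 6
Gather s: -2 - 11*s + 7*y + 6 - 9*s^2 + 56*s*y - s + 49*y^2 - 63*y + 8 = -9*s^2 + s*(56*y - 12) + 49*y^2 - 56*y + 12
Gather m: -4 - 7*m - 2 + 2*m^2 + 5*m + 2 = 2*m^2 - 2*m - 4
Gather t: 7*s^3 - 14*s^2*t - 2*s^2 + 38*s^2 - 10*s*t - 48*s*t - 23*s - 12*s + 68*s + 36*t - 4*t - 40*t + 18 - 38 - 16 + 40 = 7*s^3 + 36*s^2 + 33*s + t*(-14*s^2 - 58*s - 8) + 4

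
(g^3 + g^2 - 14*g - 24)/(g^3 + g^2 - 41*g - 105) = (g^2 - 2*g - 8)/(g^2 - 2*g - 35)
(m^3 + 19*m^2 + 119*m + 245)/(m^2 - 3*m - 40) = (m^2 + 14*m + 49)/(m - 8)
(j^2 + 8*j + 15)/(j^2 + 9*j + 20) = (j + 3)/(j + 4)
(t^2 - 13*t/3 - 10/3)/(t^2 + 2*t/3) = (t - 5)/t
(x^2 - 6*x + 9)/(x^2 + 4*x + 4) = (x^2 - 6*x + 9)/(x^2 + 4*x + 4)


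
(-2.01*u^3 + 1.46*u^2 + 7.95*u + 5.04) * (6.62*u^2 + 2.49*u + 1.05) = -13.3062*u^5 + 4.6603*u^4 + 54.1539*u^3 + 54.6933*u^2 + 20.8971*u + 5.292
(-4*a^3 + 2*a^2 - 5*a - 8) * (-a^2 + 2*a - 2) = 4*a^5 - 10*a^4 + 17*a^3 - 6*a^2 - 6*a + 16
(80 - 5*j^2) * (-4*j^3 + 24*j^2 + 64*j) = 20*j^5 - 120*j^4 - 640*j^3 + 1920*j^2 + 5120*j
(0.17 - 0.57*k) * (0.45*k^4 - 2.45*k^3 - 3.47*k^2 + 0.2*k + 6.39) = -0.2565*k^5 + 1.473*k^4 + 1.5614*k^3 - 0.7039*k^2 - 3.6083*k + 1.0863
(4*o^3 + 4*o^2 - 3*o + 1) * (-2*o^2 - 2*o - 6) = -8*o^5 - 16*o^4 - 26*o^3 - 20*o^2 + 16*o - 6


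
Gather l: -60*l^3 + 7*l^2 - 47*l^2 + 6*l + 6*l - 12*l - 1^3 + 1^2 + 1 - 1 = -60*l^3 - 40*l^2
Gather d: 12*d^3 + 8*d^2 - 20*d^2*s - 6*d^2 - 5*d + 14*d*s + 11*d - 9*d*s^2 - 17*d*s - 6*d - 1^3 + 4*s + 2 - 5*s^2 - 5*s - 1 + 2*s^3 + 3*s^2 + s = 12*d^3 + d^2*(2 - 20*s) + d*(-9*s^2 - 3*s) + 2*s^3 - 2*s^2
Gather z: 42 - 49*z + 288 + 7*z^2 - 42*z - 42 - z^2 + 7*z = 6*z^2 - 84*z + 288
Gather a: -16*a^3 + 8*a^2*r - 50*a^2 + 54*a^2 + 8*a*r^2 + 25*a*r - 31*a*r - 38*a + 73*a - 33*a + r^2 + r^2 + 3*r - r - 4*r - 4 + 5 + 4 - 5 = -16*a^3 + a^2*(8*r + 4) + a*(8*r^2 - 6*r + 2) + 2*r^2 - 2*r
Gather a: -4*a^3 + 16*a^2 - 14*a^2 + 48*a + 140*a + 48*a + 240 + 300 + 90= -4*a^3 + 2*a^2 + 236*a + 630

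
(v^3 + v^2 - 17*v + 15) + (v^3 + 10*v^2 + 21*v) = 2*v^3 + 11*v^2 + 4*v + 15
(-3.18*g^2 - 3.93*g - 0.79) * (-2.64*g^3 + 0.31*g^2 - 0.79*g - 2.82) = 8.3952*g^5 + 9.3894*g^4 + 3.3795*g^3 + 11.8274*g^2 + 11.7067*g + 2.2278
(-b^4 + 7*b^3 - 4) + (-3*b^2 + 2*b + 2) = -b^4 + 7*b^3 - 3*b^2 + 2*b - 2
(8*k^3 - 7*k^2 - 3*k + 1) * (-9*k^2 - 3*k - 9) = -72*k^5 + 39*k^4 - 24*k^3 + 63*k^2 + 24*k - 9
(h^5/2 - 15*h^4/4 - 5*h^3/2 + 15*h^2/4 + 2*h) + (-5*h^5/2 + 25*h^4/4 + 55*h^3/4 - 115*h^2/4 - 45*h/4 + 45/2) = -2*h^5 + 5*h^4/2 + 45*h^3/4 - 25*h^2 - 37*h/4 + 45/2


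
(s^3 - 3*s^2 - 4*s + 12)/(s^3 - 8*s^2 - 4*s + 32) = (s - 3)/(s - 8)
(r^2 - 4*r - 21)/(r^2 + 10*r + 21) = (r - 7)/(r + 7)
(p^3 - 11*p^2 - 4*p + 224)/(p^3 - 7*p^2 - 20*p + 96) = (p - 7)/(p - 3)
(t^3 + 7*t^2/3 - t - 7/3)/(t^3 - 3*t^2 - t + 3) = (t + 7/3)/(t - 3)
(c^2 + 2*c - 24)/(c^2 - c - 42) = (c - 4)/(c - 7)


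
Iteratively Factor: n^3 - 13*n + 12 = (n - 1)*(n^2 + n - 12) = (n - 1)*(n + 4)*(n - 3)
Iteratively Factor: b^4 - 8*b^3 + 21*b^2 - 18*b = (b - 3)*(b^3 - 5*b^2 + 6*b) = b*(b - 3)*(b^2 - 5*b + 6) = b*(b - 3)^2*(b - 2)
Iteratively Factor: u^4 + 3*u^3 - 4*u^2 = (u)*(u^3 + 3*u^2 - 4*u) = u*(u + 4)*(u^2 - u) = u*(u - 1)*(u + 4)*(u)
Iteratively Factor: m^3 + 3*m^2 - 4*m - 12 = (m + 3)*(m^2 - 4) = (m + 2)*(m + 3)*(m - 2)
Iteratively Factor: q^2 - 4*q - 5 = (q + 1)*(q - 5)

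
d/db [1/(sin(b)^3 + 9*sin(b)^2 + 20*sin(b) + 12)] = (-18*sin(b) + 3*cos(b)^2 - 23)*cos(b)/(sin(b)^3 + 9*sin(b)^2 + 20*sin(b) + 12)^2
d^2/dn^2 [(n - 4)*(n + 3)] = 2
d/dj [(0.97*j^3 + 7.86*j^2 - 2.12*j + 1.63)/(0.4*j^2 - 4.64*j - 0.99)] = (0.388*j^4 - 9.0016*j^3 - 38.5033*j^2 - 16.8668*j + 9.662)/(0.16*j^4 - 3.712*j^3 + 20.7376*j^2 + 9.1872*j + 0.9801)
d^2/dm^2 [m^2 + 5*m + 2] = 2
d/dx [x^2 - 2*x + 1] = 2*x - 2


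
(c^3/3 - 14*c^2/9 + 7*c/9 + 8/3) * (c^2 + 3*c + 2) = c^5/3 - 5*c^4/9 - 29*c^3/9 + 17*c^2/9 + 86*c/9 + 16/3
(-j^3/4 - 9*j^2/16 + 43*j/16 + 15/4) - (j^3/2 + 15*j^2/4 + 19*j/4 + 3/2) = -3*j^3/4 - 69*j^2/16 - 33*j/16 + 9/4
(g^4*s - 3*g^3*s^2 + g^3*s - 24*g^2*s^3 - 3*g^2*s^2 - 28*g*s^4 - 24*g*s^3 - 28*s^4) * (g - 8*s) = g^5*s - 11*g^4*s^2 + g^4*s - 11*g^3*s^2 + 164*g^2*s^4 + 224*g*s^5 + 164*g*s^4 + 224*s^5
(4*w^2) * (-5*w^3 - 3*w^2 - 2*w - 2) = -20*w^5 - 12*w^4 - 8*w^3 - 8*w^2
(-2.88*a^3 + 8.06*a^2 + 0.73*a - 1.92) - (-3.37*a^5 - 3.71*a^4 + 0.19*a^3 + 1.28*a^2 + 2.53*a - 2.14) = 3.37*a^5 + 3.71*a^4 - 3.07*a^3 + 6.78*a^2 - 1.8*a + 0.22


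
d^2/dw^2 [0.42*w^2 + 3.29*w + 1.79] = 0.840000000000000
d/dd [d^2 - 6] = 2*d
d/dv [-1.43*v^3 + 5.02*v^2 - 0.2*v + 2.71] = -4.29*v^2 + 10.04*v - 0.2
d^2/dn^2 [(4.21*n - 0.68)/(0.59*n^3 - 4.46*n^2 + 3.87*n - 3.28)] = (8.793006*n^5 - 69.30966*n^4 + 176.891518*n^3 + 7.29271200000005*n^2 - 306.997488*n + 106.406696)/(0.205379*n^9 - 4.657578*n^8 + 39.249573*n^7 - 153.242948*n^6 + 309.236541*n^5 - 441.05961*n^4 + 416.683707*n^3 - 291.320088*n^2 + 124.905024*n - 35.287552)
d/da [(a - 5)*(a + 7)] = 2*a + 2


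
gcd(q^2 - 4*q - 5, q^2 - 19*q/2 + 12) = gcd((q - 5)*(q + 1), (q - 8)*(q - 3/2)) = 1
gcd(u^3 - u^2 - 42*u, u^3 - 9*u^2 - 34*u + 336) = u^2 - u - 42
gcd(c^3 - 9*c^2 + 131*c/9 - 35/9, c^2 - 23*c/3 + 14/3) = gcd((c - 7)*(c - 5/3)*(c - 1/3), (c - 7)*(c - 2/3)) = c - 7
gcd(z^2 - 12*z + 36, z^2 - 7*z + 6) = z - 6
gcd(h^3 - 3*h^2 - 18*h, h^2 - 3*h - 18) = h^2 - 3*h - 18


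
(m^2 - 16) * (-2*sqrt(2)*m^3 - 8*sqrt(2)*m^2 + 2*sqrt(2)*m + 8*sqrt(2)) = -2*sqrt(2)*m^5 - 8*sqrt(2)*m^4 + 34*sqrt(2)*m^3 + 136*sqrt(2)*m^2 - 32*sqrt(2)*m - 128*sqrt(2)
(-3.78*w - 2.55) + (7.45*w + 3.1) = 3.67*w + 0.55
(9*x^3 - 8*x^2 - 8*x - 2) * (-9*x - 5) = -81*x^4 + 27*x^3 + 112*x^2 + 58*x + 10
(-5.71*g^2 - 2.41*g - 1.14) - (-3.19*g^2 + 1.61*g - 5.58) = -2.52*g^2 - 4.02*g + 4.44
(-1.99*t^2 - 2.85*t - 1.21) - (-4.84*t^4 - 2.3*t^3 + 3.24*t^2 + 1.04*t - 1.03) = 4.84*t^4 + 2.3*t^3 - 5.23*t^2 - 3.89*t - 0.18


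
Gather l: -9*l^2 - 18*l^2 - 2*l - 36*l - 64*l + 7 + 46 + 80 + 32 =-27*l^2 - 102*l + 165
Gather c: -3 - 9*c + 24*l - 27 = -9*c + 24*l - 30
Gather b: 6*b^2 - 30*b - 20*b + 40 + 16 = 6*b^2 - 50*b + 56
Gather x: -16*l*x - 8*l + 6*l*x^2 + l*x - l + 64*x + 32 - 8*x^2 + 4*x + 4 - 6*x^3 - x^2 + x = -9*l - 6*x^3 + x^2*(6*l - 9) + x*(69 - 15*l) + 36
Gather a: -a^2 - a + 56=-a^2 - a + 56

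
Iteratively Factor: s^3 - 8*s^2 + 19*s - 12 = (s - 4)*(s^2 - 4*s + 3) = (s - 4)*(s - 1)*(s - 3)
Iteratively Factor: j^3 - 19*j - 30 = (j + 3)*(j^2 - 3*j - 10) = (j - 5)*(j + 3)*(j + 2)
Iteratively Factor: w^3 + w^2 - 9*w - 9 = (w + 1)*(w^2 - 9) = (w - 3)*(w + 1)*(w + 3)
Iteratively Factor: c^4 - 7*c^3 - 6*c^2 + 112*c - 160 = (c - 2)*(c^3 - 5*c^2 - 16*c + 80) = (c - 5)*(c - 2)*(c^2 - 16) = (c - 5)*(c - 4)*(c - 2)*(c + 4)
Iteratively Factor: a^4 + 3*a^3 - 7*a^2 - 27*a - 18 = (a - 3)*(a^3 + 6*a^2 + 11*a + 6) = (a - 3)*(a + 3)*(a^2 + 3*a + 2) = (a - 3)*(a + 1)*(a + 3)*(a + 2)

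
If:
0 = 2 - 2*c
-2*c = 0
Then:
No Solution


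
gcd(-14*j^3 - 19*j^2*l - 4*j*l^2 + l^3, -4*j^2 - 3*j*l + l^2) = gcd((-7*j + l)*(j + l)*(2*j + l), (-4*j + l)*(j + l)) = j + l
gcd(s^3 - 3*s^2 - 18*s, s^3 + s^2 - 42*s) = s^2 - 6*s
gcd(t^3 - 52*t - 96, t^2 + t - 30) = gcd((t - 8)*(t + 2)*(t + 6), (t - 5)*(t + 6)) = t + 6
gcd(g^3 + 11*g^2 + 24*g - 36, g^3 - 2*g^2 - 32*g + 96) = g + 6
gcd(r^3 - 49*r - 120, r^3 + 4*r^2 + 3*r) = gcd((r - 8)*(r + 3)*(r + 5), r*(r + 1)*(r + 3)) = r + 3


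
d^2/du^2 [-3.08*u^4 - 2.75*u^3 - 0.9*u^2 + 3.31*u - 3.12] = -36.96*u^2 - 16.5*u - 1.8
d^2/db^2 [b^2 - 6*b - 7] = 2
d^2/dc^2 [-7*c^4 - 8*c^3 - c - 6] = 12*c*(-7*c - 4)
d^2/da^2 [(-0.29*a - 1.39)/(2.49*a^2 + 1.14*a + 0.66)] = (-(0.29*a + 1.39)*(4.98*a + 1.14)*(9.96*a + 2.28) + (4.3326*a + 7.5834)*(2.49*a^2 + 1.14*a + 0.66))/(2.49*a^2 + 1.14*a + 0.66)^3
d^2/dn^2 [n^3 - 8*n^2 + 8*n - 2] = 6*n - 16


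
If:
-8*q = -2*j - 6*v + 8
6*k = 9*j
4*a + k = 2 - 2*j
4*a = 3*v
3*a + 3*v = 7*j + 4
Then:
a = 8/15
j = -4/105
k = -2/35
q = -10/21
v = 32/45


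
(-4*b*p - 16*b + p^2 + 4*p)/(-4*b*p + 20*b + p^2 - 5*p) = (p + 4)/(p - 5)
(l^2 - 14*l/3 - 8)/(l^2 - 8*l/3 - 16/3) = (l - 6)/(l - 4)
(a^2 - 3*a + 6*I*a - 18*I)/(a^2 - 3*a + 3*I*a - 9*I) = (a + 6*I)/(a + 3*I)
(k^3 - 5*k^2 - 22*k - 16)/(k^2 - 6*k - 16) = k + 1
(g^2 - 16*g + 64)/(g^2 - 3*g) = (g^2 - 16*g + 64)/(g*(g - 3))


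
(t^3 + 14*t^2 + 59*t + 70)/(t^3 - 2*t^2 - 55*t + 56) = (t^2 + 7*t + 10)/(t^2 - 9*t + 8)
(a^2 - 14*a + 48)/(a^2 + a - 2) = (a^2 - 14*a + 48)/(a^2 + a - 2)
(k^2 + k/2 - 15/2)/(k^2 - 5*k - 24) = (k - 5/2)/(k - 8)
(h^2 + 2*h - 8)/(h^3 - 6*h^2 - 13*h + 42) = (h + 4)/(h^2 - 4*h - 21)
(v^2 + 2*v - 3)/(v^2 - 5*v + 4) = (v + 3)/(v - 4)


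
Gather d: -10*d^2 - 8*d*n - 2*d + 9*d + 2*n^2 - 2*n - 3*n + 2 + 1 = -10*d^2 + d*(7 - 8*n) + 2*n^2 - 5*n + 3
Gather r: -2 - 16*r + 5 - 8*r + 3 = 6 - 24*r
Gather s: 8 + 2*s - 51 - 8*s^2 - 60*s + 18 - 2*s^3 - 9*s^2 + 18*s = -2*s^3 - 17*s^2 - 40*s - 25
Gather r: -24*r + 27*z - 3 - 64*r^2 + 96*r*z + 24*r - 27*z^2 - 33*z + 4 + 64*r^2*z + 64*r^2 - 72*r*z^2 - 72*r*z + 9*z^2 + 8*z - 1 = 64*r^2*z + r*(-72*z^2 + 24*z) - 18*z^2 + 2*z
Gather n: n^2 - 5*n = n^2 - 5*n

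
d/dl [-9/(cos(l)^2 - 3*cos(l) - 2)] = 9*(3 - 2*cos(l))*sin(l)/(sin(l)^2 + 3*cos(l) + 1)^2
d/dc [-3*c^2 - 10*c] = -6*c - 10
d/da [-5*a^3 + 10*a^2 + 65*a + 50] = -15*a^2 + 20*a + 65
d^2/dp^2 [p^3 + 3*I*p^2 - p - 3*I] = 6*p + 6*I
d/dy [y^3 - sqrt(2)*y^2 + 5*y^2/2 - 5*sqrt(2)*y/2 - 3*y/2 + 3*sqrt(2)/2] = 3*y^2 - 2*sqrt(2)*y + 5*y - 5*sqrt(2)/2 - 3/2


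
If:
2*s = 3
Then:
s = 3/2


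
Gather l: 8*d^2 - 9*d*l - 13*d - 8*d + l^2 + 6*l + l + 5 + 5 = 8*d^2 - 21*d + l^2 + l*(7 - 9*d) + 10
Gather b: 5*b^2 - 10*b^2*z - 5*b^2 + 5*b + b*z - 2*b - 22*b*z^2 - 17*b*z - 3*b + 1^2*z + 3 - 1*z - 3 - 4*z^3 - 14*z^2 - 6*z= -10*b^2*z + b*(-22*z^2 - 16*z) - 4*z^3 - 14*z^2 - 6*z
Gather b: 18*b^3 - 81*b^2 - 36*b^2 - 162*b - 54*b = 18*b^3 - 117*b^2 - 216*b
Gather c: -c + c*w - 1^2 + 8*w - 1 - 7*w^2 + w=c*(w - 1) - 7*w^2 + 9*w - 2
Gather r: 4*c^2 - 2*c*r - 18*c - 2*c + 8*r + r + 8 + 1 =4*c^2 - 20*c + r*(9 - 2*c) + 9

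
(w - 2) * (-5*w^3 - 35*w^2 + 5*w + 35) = -5*w^4 - 25*w^3 + 75*w^2 + 25*w - 70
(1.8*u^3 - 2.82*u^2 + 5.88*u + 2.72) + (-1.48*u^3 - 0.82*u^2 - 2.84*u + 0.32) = 0.32*u^3 - 3.64*u^2 + 3.04*u + 3.04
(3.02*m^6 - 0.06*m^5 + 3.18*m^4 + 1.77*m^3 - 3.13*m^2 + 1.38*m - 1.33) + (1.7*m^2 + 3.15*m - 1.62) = 3.02*m^6 - 0.06*m^5 + 3.18*m^4 + 1.77*m^3 - 1.43*m^2 + 4.53*m - 2.95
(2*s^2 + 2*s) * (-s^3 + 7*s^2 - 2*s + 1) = -2*s^5 + 12*s^4 + 10*s^3 - 2*s^2 + 2*s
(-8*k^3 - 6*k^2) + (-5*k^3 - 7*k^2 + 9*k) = -13*k^3 - 13*k^2 + 9*k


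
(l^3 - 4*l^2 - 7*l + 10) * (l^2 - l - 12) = l^5 - 5*l^4 - 15*l^3 + 65*l^2 + 74*l - 120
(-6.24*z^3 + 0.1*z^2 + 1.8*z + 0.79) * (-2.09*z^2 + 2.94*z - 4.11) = 13.0416*z^5 - 18.5546*z^4 + 22.1784*z^3 + 3.2299*z^2 - 5.0754*z - 3.2469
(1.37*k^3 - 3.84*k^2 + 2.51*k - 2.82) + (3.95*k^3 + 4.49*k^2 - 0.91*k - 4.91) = 5.32*k^3 + 0.65*k^2 + 1.6*k - 7.73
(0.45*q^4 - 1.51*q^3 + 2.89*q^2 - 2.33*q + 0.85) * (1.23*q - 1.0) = 0.5535*q^5 - 2.3073*q^4 + 5.0647*q^3 - 5.7559*q^2 + 3.3755*q - 0.85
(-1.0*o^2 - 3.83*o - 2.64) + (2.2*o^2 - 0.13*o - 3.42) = 1.2*o^2 - 3.96*o - 6.06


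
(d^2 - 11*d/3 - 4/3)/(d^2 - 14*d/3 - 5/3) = (d - 4)/(d - 5)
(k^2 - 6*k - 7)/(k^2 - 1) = (k - 7)/(k - 1)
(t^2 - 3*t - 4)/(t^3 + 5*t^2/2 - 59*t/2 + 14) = 2*(t + 1)/(2*t^2 + 13*t - 7)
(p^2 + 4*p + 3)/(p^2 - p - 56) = (p^2 + 4*p + 3)/(p^2 - p - 56)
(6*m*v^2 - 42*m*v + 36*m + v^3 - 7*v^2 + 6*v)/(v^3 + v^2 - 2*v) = (6*m*v - 36*m + v^2 - 6*v)/(v*(v + 2))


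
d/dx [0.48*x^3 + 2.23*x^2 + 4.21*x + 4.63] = 1.44*x^2 + 4.46*x + 4.21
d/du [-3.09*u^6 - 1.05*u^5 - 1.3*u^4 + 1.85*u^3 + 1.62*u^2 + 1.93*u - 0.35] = -18.54*u^5 - 5.25*u^4 - 5.2*u^3 + 5.55*u^2 + 3.24*u + 1.93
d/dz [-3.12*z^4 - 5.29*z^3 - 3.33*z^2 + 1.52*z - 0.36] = -12.48*z^3 - 15.87*z^2 - 6.66*z + 1.52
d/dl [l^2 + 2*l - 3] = 2*l + 2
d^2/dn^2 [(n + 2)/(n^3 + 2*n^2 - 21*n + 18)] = 2*((n + 2)*(3*n^2 + 4*n - 21)^2 + (-3*n^2 - 4*n - (n + 2)*(3*n + 2) + 21)*(n^3 + 2*n^2 - 21*n + 18))/(n^3 + 2*n^2 - 21*n + 18)^3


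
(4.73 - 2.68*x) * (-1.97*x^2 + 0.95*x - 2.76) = 5.2796*x^3 - 11.8641*x^2 + 11.8903*x - 13.0548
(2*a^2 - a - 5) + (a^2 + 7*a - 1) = 3*a^2 + 6*a - 6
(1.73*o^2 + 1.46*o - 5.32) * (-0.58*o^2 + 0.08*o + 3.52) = -1.0034*o^4 - 0.7084*o^3 + 9.292*o^2 + 4.7136*o - 18.7264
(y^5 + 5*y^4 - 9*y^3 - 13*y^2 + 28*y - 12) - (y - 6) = y^5 + 5*y^4 - 9*y^3 - 13*y^2 + 27*y - 6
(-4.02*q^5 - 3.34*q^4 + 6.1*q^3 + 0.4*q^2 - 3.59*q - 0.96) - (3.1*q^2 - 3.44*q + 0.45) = -4.02*q^5 - 3.34*q^4 + 6.1*q^3 - 2.7*q^2 - 0.15*q - 1.41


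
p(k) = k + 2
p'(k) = 1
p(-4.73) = -2.73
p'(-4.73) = 1.00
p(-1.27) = 0.73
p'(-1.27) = 1.00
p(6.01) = 8.01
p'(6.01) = 1.00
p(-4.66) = -2.66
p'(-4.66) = 1.00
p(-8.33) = -6.33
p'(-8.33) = 1.00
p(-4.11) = -2.11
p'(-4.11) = 1.00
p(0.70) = 2.70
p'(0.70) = 1.00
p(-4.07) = -2.07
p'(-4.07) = 1.00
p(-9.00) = -7.00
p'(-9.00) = 1.00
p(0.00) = 2.00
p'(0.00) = 1.00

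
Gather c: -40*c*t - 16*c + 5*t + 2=c*(-40*t - 16) + 5*t + 2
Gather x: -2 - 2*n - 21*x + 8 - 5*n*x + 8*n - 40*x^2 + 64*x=6*n - 40*x^2 + x*(43 - 5*n) + 6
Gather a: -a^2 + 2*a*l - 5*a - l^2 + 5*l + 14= -a^2 + a*(2*l - 5) - l^2 + 5*l + 14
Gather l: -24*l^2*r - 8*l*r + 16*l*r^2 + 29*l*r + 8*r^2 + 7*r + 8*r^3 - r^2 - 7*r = -24*l^2*r + l*(16*r^2 + 21*r) + 8*r^3 + 7*r^2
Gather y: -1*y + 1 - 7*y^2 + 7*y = -7*y^2 + 6*y + 1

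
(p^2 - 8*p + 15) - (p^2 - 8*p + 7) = 8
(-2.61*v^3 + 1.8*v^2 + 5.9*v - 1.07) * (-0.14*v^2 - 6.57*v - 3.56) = 0.3654*v^5 + 16.8957*v^4 - 3.3604*v^3 - 45.0212*v^2 - 13.9741*v + 3.8092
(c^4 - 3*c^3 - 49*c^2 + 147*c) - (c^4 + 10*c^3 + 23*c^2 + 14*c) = -13*c^3 - 72*c^2 + 133*c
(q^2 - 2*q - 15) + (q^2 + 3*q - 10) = 2*q^2 + q - 25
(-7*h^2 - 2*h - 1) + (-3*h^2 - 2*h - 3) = -10*h^2 - 4*h - 4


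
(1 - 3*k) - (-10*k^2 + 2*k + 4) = 10*k^2 - 5*k - 3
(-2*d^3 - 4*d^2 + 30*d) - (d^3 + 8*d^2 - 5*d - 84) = -3*d^3 - 12*d^2 + 35*d + 84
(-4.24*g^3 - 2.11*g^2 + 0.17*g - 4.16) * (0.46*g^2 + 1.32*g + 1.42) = -1.9504*g^5 - 6.5674*g^4 - 8.7278*g^3 - 4.6854*g^2 - 5.2498*g - 5.9072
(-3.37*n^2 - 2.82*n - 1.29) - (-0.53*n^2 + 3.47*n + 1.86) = -2.84*n^2 - 6.29*n - 3.15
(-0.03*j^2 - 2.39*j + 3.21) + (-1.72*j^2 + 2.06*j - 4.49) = -1.75*j^2 - 0.33*j - 1.28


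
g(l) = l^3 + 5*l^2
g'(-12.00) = 312.00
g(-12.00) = -1008.00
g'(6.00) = 168.00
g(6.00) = 396.00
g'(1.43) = 20.43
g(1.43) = 13.15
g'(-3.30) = -0.33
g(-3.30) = 18.51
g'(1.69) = 25.47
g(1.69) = 19.11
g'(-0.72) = -5.64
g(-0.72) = 2.22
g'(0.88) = 11.12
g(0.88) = 4.55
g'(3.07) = 58.97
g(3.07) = 76.06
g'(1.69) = 25.47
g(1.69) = 19.11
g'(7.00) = 217.00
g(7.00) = 588.00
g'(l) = 3*l^2 + 10*l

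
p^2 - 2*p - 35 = (p - 7)*(p + 5)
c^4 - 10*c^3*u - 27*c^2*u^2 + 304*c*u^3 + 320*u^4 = (c - 8*u)^2*(c + u)*(c + 5*u)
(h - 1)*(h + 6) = h^2 + 5*h - 6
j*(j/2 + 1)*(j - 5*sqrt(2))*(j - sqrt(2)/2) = j^4/2 - 11*sqrt(2)*j^3/4 + j^3 - 11*sqrt(2)*j^2/2 + 5*j^2/2 + 5*j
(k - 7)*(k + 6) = k^2 - k - 42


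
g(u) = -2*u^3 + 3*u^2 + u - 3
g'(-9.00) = -539.00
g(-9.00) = 1689.00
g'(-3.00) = -71.00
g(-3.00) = 75.00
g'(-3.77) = -106.90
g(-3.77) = 143.03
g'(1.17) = -0.19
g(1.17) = -0.93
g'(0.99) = 1.06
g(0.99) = -1.01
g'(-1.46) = -20.55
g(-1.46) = 8.16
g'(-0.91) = -9.43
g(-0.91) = 0.08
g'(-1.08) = -12.48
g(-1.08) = 1.94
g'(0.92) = 1.44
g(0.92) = -1.10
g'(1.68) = -5.85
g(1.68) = -2.34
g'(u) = -6*u^2 + 6*u + 1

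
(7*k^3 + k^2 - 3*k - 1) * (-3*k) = -21*k^4 - 3*k^3 + 9*k^2 + 3*k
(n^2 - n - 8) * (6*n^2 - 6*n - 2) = 6*n^4 - 12*n^3 - 44*n^2 + 50*n + 16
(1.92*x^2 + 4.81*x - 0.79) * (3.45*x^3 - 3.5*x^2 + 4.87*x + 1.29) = 6.624*x^5 + 9.8745*x^4 - 10.2101*x^3 + 28.6665*x^2 + 2.3576*x - 1.0191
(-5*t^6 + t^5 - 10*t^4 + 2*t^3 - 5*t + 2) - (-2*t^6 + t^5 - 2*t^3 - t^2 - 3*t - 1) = -3*t^6 - 10*t^4 + 4*t^3 + t^2 - 2*t + 3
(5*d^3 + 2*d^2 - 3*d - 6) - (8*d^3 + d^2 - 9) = -3*d^3 + d^2 - 3*d + 3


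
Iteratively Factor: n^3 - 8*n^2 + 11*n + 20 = (n - 4)*(n^2 - 4*n - 5) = (n - 5)*(n - 4)*(n + 1)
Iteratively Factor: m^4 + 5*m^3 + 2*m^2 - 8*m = (m + 4)*(m^3 + m^2 - 2*m) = (m - 1)*(m + 4)*(m^2 + 2*m) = (m - 1)*(m + 2)*(m + 4)*(m)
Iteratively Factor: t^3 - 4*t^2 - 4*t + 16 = (t + 2)*(t^2 - 6*t + 8) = (t - 4)*(t + 2)*(t - 2)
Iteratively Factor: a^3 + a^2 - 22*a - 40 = (a + 2)*(a^2 - a - 20) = (a - 5)*(a + 2)*(a + 4)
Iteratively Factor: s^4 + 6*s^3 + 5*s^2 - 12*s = (s + 4)*(s^3 + 2*s^2 - 3*s) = s*(s + 4)*(s^2 + 2*s - 3) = s*(s - 1)*(s + 4)*(s + 3)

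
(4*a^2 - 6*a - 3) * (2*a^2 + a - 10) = 8*a^4 - 8*a^3 - 52*a^2 + 57*a + 30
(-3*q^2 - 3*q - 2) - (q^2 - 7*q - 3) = -4*q^2 + 4*q + 1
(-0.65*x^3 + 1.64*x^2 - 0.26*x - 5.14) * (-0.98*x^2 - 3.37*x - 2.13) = 0.637*x^5 + 0.5833*x^4 - 3.8875*x^3 + 2.4202*x^2 + 17.8756*x + 10.9482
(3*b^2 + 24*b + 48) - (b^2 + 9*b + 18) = 2*b^2 + 15*b + 30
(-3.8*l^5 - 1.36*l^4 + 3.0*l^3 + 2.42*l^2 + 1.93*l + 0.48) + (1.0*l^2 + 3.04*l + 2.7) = -3.8*l^5 - 1.36*l^4 + 3.0*l^3 + 3.42*l^2 + 4.97*l + 3.18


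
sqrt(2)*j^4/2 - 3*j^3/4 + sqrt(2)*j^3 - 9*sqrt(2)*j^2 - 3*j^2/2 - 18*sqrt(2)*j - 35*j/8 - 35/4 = (j/2 + 1)*(j - 7*sqrt(2)/2)*(j + 5*sqrt(2)/2)*(sqrt(2)*j + 1/2)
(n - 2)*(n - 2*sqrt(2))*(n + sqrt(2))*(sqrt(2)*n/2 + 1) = sqrt(2)*n^4/2 - sqrt(2)*n^3 - 3*sqrt(2)*n^2 - 4*n + 6*sqrt(2)*n + 8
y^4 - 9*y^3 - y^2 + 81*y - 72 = (y - 8)*(y - 3)*(y - 1)*(y + 3)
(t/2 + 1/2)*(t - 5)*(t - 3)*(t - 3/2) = t^4/2 - 17*t^3/4 + 35*t^2/4 + 9*t/4 - 45/4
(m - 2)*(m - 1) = m^2 - 3*m + 2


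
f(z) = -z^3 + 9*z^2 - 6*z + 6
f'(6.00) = -6.00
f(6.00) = 78.00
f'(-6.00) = -222.00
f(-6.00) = 582.00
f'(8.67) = -75.45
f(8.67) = -21.21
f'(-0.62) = -18.31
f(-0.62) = 13.42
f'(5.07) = 8.15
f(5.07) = 76.60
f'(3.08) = 20.98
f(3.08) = 43.68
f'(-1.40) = -37.08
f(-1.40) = 34.78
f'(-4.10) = -130.23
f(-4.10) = 250.81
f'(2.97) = 21.00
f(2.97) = 41.37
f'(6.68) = -19.63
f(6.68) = 69.44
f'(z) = -3*z^2 + 18*z - 6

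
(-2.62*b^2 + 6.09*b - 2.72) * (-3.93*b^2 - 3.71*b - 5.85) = 10.2966*b^4 - 14.2135*b^3 + 3.4227*b^2 - 25.5353*b + 15.912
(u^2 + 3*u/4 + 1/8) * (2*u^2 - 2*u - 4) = 2*u^4 - u^3/2 - 21*u^2/4 - 13*u/4 - 1/2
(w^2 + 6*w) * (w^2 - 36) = w^4 + 6*w^3 - 36*w^2 - 216*w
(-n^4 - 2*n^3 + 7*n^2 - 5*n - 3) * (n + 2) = -n^5 - 4*n^4 + 3*n^3 + 9*n^2 - 13*n - 6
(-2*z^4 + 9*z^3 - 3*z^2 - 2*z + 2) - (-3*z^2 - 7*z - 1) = -2*z^4 + 9*z^3 + 5*z + 3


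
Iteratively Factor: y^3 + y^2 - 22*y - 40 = (y + 2)*(y^2 - y - 20) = (y - 5)*(y + 2)*(y + 4)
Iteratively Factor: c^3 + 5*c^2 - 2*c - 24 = (c + 3)*(c^2 + 2*c - 8) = (c - 2)*(c + 3)*(c + 4)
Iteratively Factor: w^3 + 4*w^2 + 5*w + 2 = (w + 1)*(w^2 + 3*w + 2) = (w + 1)^2*(w + 2)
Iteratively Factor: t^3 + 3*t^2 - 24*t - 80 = (t - 5)*(t^2 + 8*t + 16) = (t - 5)*(t + 4)*(t + 4)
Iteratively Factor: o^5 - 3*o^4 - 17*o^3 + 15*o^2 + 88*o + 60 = (o + 2)*(o^4 - 5*o^3 - 7*o^2 + 29*o + 30) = (o + 2)^2*(o^3 - 7*o^2 + 7*o + 15) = (o + 1)*(o + 2)^2*(o^2 - 8*o + 15) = (o - 5)*(o + 1)*(o + 2)^2*(o - 3)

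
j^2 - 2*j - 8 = (j - 4)*(j + 2)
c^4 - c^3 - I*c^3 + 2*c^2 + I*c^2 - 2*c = c*(c - 1)*(c - 2*I)*(c + I)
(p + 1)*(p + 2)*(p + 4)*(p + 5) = p^4 + 12*p^3 + 49*p^2 + 78*p + 40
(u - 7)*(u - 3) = u^2 - 10*u + 21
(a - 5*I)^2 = a^2 - 10*I*a - 25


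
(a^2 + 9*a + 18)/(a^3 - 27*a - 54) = (a + 6)/(a^2 - 3*a - 18)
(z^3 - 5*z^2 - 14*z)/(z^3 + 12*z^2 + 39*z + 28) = z*(z^2 - 5*z - 14)/(z^3 + 12*z^2 + 39*z + 28)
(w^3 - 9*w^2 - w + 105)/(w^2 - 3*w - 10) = (w^2 - 4*w - 21)/(w + 2)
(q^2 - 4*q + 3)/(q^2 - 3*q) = (q - 1)/q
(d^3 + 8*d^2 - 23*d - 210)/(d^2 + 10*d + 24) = (d^2 + 2*d - 35)/(d + 4)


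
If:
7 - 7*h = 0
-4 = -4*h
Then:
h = 1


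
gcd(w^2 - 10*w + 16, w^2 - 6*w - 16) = w - 8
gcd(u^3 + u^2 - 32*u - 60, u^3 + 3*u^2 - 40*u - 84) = u^2 - 4*u - 12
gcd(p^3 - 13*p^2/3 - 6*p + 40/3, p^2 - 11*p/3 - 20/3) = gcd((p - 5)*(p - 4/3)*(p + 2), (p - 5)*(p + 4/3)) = p - 5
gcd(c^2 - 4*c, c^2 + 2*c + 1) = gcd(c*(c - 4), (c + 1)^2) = 1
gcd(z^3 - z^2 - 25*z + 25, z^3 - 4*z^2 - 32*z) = 1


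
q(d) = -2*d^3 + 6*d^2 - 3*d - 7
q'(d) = -6*d^2 + 12*d - 3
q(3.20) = -20.70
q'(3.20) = -26.04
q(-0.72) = -0.98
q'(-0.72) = -14.75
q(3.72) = -38.09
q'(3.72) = -41.39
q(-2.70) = 84.21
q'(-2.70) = -79.14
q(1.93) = -4.82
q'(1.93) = -2.19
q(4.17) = -60.20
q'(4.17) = -57.29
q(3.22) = -21.22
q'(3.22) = -26.57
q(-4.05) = 236.43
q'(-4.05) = -150.02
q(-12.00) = 4349.00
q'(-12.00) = -1011.00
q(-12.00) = 4349.00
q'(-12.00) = -1011.00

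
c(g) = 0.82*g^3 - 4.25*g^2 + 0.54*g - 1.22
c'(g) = 2.46*g^2 - 8.5*g + 0.54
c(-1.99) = -25.59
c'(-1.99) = 27.20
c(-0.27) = -1.69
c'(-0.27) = 3.01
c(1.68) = -8.42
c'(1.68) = -6.80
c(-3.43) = -86.16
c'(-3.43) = 58.64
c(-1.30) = -10.91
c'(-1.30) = 15.75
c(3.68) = -15.92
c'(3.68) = 2.57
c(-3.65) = -99.69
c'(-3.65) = 64.34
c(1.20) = -5.28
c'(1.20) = -6.12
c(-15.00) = -3733.07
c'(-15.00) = 681.54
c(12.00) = 810.22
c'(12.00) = 252.78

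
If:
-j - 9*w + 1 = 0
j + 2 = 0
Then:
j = -2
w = 1/3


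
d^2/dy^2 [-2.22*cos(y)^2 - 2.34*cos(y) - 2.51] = -8.88*sin(y)^2 + 2.34*cos(y) + 4.44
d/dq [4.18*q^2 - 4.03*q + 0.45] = 8.36*q - 4.03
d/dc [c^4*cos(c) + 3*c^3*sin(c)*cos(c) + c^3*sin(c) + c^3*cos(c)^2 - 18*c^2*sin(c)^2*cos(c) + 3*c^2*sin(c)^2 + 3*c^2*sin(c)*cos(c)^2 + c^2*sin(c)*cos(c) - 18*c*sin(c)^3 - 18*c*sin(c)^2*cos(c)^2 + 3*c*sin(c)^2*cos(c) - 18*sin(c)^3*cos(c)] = -c^4*sin(c) - 6*c^3*sin(c)^2 - 2*c^3*sin(c)*cos(c) + 5*c^3*cos(c) + 3*c^3 + 54*c^2*sin(c)^3 - 9*c^2*sin(c)^2*cos(c) - 5*c^2*sin(c)^2 + 15*c^2*sin(c)*cos(c) - 33*c^2*sin(c) + 3*c^2*cos(c) + 4*c^2 + 72*c*sin(c)^3*cos(c) - 15*c*sin(c)^3 - 90*c*sin(c)^2*cos(c) + 6*c*sin(c)^2 - 34*c*sin(c)*cos(c) + 12*c*sin(c) + 90*sin(c)^4 - 18*sin(c)^3 + 3*sin(c)^2*cos(c) - 72*sin(c)^2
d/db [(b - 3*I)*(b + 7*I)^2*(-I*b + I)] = -4*I*b^3 + b^2*(33 + 3*I) + b*(-22 + 14*I) + 147 - 7*I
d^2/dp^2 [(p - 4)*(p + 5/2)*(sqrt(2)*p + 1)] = 6*sqrt(2)*p - 3*sqrt(2) + 2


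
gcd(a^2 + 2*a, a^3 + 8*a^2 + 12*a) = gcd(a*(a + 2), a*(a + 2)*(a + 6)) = a^2 + 2*a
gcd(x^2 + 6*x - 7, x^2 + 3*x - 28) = x + 7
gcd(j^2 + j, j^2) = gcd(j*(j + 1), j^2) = j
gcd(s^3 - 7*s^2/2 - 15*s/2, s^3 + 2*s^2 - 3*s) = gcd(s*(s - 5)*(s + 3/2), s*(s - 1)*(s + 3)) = s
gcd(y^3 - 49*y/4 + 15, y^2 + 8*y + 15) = 1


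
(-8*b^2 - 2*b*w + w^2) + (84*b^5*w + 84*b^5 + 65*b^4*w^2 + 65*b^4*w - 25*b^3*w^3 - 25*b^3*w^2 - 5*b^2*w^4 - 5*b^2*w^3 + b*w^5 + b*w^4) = 84*b^5*w + 84*b^5 + 65*b^4*w^2 + 65*b^4*w - 25*b^3*w^3 - 25*b^3*w^2 - 5*b^2*w^4 - 5*b^2*w^3 - 8*b^2 + b*w^5 + b*w^4 - 2*b*w + w^2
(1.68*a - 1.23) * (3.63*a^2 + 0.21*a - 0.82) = 6.0984*a^3 - 4.1121*a^2 - 1.6359*a + 1.0086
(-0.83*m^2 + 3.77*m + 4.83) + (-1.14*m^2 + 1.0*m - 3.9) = -1.97*m^2 + 4.77*m + 0.93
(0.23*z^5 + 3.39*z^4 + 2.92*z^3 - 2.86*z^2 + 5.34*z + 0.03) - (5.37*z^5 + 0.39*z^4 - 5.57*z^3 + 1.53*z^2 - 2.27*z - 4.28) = -5.14*z^5 + 3.0*z^4 + 8.49*z^3 - 4.39*z^2 + 7.61*z + 4.31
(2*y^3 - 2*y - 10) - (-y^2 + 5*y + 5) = 2*y^3 + y^2 - 7*y - 15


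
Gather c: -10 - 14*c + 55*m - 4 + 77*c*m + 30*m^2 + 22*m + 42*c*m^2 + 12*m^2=c*(42*m^2 + 77*m - 14) + 42*m^2 + 77*m - 14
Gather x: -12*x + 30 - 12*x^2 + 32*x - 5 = -12*x^2 + 20*x + 25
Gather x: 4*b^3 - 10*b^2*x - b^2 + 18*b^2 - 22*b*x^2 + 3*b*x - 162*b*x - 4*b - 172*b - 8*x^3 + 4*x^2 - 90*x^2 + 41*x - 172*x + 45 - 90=4*b^3 + 17*b^2 - 176*b - 8*x^3 + x^2*(-22*b - 86) + x*(-10*b^2 - 159*b - 131) - 45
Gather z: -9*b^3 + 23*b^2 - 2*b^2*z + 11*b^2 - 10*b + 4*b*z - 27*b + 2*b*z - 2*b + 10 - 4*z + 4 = -9*b^3 + 34*b^2 - 39*b + z*(-2*b^2 + 6*b - 4) + 14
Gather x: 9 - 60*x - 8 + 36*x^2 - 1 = 36*x^2 - 60*x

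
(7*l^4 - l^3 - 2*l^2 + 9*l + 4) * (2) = 14*l^4 - 2*l^3 - 4*l^2 + 18*l + 8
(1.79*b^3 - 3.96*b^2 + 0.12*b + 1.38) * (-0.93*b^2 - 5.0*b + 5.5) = -1.6647*b^5 - 5.2672*b^4 + 29.5334*b^3 - 23.6634*b^2 - 6.24*b + 7.59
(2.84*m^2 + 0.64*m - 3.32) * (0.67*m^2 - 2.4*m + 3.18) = 1.9028*m^4 - 6.3872*m^3 + 5.2708*m^2 + 10.0032*m - 10.5576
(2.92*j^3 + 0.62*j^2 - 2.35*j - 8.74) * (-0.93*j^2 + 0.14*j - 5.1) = -2.7156*j^5 - 0.1678*j^4 - 12.6197*j^3 + 4.6372*j^2 + 10.7614*j + 44.574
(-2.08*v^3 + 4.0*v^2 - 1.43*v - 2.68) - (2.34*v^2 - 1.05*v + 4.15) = -2.08*v^3 + 1.66*v^2 - 0.38*v - 6.83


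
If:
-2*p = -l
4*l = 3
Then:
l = 3/4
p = 3/8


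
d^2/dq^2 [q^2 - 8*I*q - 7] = 2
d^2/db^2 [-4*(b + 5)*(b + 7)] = -8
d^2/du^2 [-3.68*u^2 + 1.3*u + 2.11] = -7.36000000000000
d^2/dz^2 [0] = 0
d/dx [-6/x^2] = 12/x^3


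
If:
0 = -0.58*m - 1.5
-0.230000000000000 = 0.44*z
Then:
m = -2.59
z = -0.52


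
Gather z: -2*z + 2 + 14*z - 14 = 12*z - 12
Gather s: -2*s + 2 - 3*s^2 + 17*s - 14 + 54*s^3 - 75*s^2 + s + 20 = 54*s^3 - 78*s^2 + 16*s + 8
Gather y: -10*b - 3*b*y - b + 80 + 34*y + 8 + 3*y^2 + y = -11*b + 3*y^2 + y*(35 - 3*b) + 88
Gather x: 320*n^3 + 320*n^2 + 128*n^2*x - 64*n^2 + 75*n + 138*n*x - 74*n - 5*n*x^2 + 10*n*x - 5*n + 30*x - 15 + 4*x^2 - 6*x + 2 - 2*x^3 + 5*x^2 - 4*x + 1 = 320*n^3 + 256*n^2 - 4*n - 2*x^3 + x^2*(9 - 5*n) + x*(128*n^2 + 148*n + 20) - 12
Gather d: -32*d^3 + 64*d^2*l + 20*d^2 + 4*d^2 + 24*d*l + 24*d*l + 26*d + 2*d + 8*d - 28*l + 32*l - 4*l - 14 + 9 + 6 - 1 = -32*d^3 + d^2*(64*l + 24) + d*(48*l + 36)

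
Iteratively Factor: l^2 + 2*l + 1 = (l + 1)*(l + 1)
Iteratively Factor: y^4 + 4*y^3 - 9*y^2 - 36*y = (y + 3)*(y^3 + y^2 - 12*y) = (y + 3)*(y + 4)*(y^2 - 3*y) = (y - 3)*(y + 3)*(y + 4)*(y)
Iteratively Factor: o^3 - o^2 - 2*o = (o + 1)*(o^2 - 2*o) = o*(o + 1)*(o - 2)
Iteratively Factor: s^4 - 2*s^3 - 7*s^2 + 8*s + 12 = (s - 3)*(s^3 + s^2 - 4*s - 4) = (s - 3)*(s - 2)*(s^2 + 3*s + 2) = (s - 3)*(s - 2)*(s + 2)*(s + 1)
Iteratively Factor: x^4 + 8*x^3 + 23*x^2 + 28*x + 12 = (x + 3)*(x^3 + 5*x^2 + 8*x + 4) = (x + 1)*(x + 3)*(x^2 + 4*x + 4) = (x + 1)*(x + 2)*(x + 3)*(x + 2)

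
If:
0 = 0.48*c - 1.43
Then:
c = 2.98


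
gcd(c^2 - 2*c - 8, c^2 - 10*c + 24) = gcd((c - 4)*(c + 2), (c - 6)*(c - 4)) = c - 4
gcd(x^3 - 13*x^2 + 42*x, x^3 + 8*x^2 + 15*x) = x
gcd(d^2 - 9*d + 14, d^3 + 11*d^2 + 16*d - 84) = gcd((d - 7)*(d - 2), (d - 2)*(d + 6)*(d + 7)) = d - 2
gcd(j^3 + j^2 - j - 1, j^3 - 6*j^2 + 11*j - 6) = j - 1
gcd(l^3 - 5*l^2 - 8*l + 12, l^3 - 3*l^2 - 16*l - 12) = l^2 - 4*l - 12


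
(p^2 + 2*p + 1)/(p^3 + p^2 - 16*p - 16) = (p + 1)/(p^2 - 16)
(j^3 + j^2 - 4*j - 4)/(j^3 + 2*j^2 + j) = (j^2 - 4)/(j*(j + 1))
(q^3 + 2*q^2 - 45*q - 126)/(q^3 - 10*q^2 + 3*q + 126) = (q + 6)/(q - 6)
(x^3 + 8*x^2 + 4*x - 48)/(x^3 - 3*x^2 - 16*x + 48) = (x^2 + 4*x - 12)/(x^2 - 7*x + 12)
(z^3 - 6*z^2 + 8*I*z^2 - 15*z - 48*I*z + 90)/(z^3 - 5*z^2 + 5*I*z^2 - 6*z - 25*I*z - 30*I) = (z + 3*I)/(z + 1)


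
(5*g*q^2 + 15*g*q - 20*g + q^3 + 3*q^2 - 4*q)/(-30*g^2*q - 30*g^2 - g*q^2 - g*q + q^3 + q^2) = (q^2 + 3*q - 4)/(-6*g*q - 6*g + q^2 + q)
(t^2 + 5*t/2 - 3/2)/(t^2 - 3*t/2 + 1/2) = (t + 3)/(t - 1)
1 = 1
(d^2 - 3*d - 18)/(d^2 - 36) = (d + 3)/(d + 6)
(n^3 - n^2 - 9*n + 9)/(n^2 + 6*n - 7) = (n^2 - 9)/(n + 7)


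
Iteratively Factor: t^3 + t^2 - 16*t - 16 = (t + 1)*(t^2 - 16) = (t + 1)*(t + 4)*(t - 4)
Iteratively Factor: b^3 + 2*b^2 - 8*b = (b)*(b^2 + 2*b - 8) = b*(b + 4)*(b - 2)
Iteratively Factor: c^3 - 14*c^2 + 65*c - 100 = (c - 5)*(c^2 - 9*c + 20) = (c - 5)*(c - 4)*(c - 5)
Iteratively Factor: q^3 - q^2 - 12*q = (q + 3)*(q^2 - 4*q) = q*(q + 3)*(q - 4)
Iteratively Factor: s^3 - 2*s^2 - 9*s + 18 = (s - 2)*(s^2 - 9) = (s - 2)*(s + 3)*(s - 3)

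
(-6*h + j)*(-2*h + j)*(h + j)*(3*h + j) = 36*h^4 + 24*h^3*j - 17*h^2*j^2 - 4*h*j^3 + j^4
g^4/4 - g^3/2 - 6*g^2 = g^2*(g/4 + 1)*(g - 6)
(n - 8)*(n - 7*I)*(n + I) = n^3 - 8*n^2 - 6*I*n^2 + 7*n + 48*I*n - 56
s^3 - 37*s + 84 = (s - 4)*(s - 3)*(s + 7)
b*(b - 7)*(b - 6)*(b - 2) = b^4 - 15*b^3 + 68*b^2 - 84*b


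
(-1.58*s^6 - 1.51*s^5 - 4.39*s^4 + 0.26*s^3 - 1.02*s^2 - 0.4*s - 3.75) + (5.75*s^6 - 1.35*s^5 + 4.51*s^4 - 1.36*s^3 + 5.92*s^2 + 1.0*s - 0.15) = 4.17*s^6 - 2.86*s^5 + 0.12*s^4 - 1.1*s^3 + 4.9*s^2 + 0.6*s - 3.9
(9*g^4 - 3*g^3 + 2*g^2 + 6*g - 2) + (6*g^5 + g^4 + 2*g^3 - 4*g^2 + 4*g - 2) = 6*g^5 + 10*g^4 - g^3 - 2*g^2 + 10*g - 4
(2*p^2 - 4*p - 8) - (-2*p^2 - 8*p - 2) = 4*p^2 + 4*p - 6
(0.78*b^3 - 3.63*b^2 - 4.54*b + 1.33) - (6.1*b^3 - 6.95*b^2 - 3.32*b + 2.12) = -5.32*b^3 + 3.32*b^2 - 1.22*b - 0.79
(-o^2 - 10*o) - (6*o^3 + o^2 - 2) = -6*o^3 - 2*o^2 - 10*o + 2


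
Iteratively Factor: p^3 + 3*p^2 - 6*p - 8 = (p - 2)*(p^2 + 5*p + 4) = (p - 2)*(p + 1)*(p + 4)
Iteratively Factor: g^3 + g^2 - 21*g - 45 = (g - 5)*(g^2 + 6*g + 9) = (g - 5)*(g + 3)*(g + 3)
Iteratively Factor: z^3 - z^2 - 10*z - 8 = (z + 1)*(z^2 - 2*z - 8) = (z - 4)*(z + 1)*(z + 2)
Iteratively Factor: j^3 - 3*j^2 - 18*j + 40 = (j - 5)*(j^2 + 2*j - 8) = (j - 5)*(j + 4)*(j - 2)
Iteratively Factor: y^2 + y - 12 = (y - 3)*(y + 4)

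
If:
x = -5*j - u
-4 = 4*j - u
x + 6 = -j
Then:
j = 1/4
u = 5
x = -25/4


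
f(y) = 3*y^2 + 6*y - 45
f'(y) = 6*y + 6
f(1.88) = -23.12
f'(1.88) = 17.28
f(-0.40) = -46.92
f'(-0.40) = 3.60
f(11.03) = 386.16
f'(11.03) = 72.18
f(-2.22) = -43.53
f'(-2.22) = -7.32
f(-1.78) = -46.17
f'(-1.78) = -4.68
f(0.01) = -44.94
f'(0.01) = 6.06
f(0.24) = -43.39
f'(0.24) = 7.44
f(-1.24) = -47.83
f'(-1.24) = -1.44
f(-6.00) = 27.00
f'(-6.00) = -30.00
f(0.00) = -45.00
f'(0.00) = 6.00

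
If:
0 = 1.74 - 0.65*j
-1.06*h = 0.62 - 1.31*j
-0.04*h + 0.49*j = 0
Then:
No Solution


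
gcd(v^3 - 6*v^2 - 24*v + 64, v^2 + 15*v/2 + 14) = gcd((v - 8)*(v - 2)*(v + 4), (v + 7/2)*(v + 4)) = v + 4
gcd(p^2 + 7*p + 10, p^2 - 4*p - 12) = p + 2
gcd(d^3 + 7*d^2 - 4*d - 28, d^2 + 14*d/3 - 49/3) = d + 7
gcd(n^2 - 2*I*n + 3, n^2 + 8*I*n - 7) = n + I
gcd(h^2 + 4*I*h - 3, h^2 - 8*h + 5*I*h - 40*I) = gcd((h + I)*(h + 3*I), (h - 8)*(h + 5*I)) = 1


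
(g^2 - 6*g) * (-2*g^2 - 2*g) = -2*g^4 + 10*g^3 + 12*g^2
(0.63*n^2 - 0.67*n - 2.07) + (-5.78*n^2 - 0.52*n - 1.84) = -5.15*n^2 - 1.19*n - 3.91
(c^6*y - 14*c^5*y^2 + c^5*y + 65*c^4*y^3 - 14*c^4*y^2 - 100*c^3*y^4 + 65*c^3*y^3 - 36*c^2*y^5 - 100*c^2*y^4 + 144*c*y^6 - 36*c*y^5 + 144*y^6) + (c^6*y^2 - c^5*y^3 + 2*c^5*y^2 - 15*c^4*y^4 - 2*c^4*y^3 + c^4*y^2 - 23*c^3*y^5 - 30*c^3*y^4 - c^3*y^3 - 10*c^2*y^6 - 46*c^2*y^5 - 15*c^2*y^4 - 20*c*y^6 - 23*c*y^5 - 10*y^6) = c^6*y^2 + c^6*y - c^5*y^3 - 12*c^5*y^2 + c^5*y - 15*c^4*y^4 + 63*c^4*y^3 - 13*c^4*y^2 - 23*c^3*y^5 - 130*c^3*y^4 + 64*c^3*y^3 - 10*c^2*y^6 - 82*c^2*y^5 - 115*c^2*y^4 + 124*c*y^6 - 59*c*y^5 + 134*y^6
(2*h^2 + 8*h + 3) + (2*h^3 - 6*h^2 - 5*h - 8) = 2*h^3 - 4*h^2 + 3*h - 5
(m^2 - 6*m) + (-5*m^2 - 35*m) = -4*m^2 - 41*m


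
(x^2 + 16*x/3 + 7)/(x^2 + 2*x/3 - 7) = (3*x + 7)/(3*x - 7)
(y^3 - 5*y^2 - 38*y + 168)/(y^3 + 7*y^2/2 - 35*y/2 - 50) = 2*(y^2 - y - 42)/(2*y^2 + 15*y + 25)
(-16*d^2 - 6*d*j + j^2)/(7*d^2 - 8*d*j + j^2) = (-16*d^2 - 6*d*j + j^2)/(7*d^2 - 8*d*j + j^2)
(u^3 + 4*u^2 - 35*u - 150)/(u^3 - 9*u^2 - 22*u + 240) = (u + 5)/(u - 8)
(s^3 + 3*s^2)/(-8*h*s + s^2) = s*(s + 3)/(-8*h + s)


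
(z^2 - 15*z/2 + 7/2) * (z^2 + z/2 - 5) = z^4 - 7*z^3 - 21*z^2/4 + 157*z/4 - 35/2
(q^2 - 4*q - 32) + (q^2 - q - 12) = 2*q^2 - 5*q - 44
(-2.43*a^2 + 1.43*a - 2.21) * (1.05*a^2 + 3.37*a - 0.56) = -2.5515*a^4 - 6.6876*a^3 + 3.8594*a^2 - 8.2485*a + 1.2376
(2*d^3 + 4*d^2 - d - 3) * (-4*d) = -8*d^4 - 16*d^3 + 4*d^2 + 12*d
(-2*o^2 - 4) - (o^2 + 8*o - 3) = -3*o^2 - 8*o - 1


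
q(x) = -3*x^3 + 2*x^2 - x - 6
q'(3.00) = -70.00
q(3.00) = -72.00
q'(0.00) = -1.00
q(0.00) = -6.00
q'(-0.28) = -2.83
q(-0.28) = -5.50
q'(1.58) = -17.15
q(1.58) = -14.42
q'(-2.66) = -75.32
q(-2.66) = 67.27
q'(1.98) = -28.36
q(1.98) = -23.43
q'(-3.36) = -116.05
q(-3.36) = 133.74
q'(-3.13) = -101.69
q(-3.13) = 108.72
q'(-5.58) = -303.55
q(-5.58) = 583.08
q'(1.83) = -23.82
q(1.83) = -19.52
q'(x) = -9*x^2 + 4*x - 1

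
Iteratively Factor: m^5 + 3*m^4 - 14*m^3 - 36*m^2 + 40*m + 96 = (m + 4)*(m^4 - m^3 - 10*m^2 + 4*m + 24) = (m + 2)*(m + 4)*(m^3 - 3*m^2 - 4*m + 12) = (m + 2)^2*(m + 4)*(m^2 - 5*m + 6) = (m - 2)*(m + 2)^2*(m + 4)*(m - 3)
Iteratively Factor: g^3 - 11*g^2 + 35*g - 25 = (g - 5)*(g^2 - 6*g + 5) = (g - 5)^2*(g - 1)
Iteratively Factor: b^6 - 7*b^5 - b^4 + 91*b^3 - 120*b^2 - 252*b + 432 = (b - 4)*(b^5 - 3*b^4 - 13*b^3 + 39*b^2 + 36*b - 108) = (b - 4)*(b + 2)*(b^4 - 5*b^3 - 3*b^2 + 45*b - 54) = (b - 4)*(b + 2)*(b + 3)*(b^3 - 8*b^2 + 21*b - 18) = (b - 4)*(b - 2)*(b + 2)*(b + 3)*(b^2 - 6*b + 9) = (b - 4)*(b - 3)*(b - 2)*(b + 2)*(b + 3)*(b - 3)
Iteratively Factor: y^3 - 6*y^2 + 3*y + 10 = (y - 5)*(y^2 - y - 2) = (y - 5)*(y - 2)*(y + 1)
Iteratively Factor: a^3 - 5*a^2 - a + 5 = (a + 1)*(a^2 - 6*a + 5) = (a - 1)*(a + 1)*(a - 5)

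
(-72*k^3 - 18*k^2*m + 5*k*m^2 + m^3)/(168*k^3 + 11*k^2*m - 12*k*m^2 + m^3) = (-24*k^2 + 2*k*m + m^2)/(56*k^2 - 15*k*m + m^2)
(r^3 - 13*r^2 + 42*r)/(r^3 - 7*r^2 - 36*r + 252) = r/(r + 6)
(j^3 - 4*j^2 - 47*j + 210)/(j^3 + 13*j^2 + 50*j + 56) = (j^2 - 11*j + 30)/(j^2 + 6*j + 8)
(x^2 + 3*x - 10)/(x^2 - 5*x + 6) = (x + 5)/(x - 3)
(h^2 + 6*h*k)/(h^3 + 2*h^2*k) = (h + 6*k)/(h*(h + 2*k))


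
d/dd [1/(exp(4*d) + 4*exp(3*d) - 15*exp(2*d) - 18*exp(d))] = 2*(-2*exp(3*d) - 6*exp(2*d) + 15*exp(d) + 9)*exp(-d)/(exp(3*d) + 4*exp(2*d) - 15*exp(d) - 18)^2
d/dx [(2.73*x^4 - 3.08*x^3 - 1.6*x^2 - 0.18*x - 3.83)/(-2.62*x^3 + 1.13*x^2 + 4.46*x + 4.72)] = (-7.1526*x^6 + 6.1698*x^5 + 28.855*x^4 + 23.1256*x^3 - 80.6492*x^2 - 6.4482*x + 16.2322)/(6.8644*x^6 - 5.9212*x^5 - 22.0935*x^4 - 14.6532*x^3 + 30.5588*x^2 + 42.1024*x + 22.2784)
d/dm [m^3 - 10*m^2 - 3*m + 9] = 3*m^2 - 20*m - 3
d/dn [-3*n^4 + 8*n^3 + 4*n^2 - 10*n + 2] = -12*n^3 + 24*n^2 + 8*n - 10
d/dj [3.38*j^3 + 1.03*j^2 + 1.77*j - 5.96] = 10.14*j^2 + 2.06*j + 1.77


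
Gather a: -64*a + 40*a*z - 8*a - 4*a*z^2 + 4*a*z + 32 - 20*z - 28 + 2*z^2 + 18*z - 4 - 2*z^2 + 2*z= a*(-4*z^2 + 44*z - 72)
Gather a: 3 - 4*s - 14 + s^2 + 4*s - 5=s^2 - 16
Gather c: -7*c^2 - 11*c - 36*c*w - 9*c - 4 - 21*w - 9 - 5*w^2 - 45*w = -7*c^2 + c*(-36*w - 20) - 5*w^2 - 66*w - 13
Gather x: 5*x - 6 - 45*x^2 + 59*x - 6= -45*x^2 + 64*x - 12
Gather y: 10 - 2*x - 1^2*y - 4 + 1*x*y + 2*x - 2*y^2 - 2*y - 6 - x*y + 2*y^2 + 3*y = 0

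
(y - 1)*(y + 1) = y^2 - 1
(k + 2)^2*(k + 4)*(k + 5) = k^4 + 13*k^3 + 60*k^2 + 116*k + 80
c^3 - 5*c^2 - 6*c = c*(c - 6)*(c + 1)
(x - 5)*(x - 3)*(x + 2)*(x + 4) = x^4 - 2*x^3 - 25*x^2 + 26*x + 120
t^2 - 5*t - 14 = (t - 7)*(t + 2)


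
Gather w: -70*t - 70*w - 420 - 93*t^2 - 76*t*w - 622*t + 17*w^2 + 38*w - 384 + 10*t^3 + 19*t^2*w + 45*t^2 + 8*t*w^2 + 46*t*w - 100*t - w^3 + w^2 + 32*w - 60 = 10*t^3 - 48*t^2 - 792*t - w^3 + w^2*(8*t + 18) + w*(19*t^2 - 30*t) - 864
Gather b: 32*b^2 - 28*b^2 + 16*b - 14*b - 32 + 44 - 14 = 4*b^2 + 2*b - 2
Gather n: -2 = -2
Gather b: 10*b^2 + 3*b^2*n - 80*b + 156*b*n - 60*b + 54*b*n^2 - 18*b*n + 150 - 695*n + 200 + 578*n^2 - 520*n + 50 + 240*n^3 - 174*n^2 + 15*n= b^2*(3*n + 10) + b*(54*n^2 + 138*n - 140) + 240*n^3 + 404*n^2 - 1200*n + 400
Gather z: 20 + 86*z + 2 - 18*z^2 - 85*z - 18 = -18*z^2 + z + 4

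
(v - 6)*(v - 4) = v^2 - 10*v + 24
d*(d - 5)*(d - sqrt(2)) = d^3 - 5*d^2 - sqrt(2)*d^2 + 5*sqrt(2)*d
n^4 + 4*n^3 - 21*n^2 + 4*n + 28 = (n - 2)^2*(n + 1)*(n + 7)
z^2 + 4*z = z*(z + 4)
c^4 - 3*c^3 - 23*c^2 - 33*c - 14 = (c - 7)*(c + 1)^2*(c + 2)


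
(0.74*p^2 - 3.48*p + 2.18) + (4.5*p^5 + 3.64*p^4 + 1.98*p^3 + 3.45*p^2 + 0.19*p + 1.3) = 4.5*p^5 + 3.64*p^4 + 1.98*p^3 + 4.19*p^2 - 3.29*p + 3.48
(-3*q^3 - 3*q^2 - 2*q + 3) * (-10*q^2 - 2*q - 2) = 30*q^5 + 36*q^4 + 32*q^3 - 20*q^2 - 2*q - 6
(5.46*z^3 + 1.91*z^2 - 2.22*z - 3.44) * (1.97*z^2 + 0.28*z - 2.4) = 10.7562*z^5 + 5.2915*z^4 - 16.9426*z^3 - 11.9824*z^2 + 4.3648*z + 8.256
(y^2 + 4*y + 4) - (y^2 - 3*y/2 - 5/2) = 11*y/2 + 13/2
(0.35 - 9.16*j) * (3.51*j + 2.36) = -32.1516*j^2 - 20.3891*j + 0.826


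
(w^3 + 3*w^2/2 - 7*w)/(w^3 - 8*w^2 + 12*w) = (w + 7/2)/(w - 6)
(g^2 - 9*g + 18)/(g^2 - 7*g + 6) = (g - 3)/(g - 1)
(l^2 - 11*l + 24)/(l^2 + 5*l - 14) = (l^2 - 11*l + 24)/(l^2 + 5*l - 14)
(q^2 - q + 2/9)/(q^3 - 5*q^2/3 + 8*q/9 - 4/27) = 3/(3*q - 2)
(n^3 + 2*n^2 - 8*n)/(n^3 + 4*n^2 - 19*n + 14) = n*(n + 4)/(n^2 + 6*n - 7)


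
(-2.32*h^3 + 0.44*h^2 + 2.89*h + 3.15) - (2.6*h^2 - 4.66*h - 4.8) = -2.32*h^3 - 2.16*h^2 + 7.55*h + 7.95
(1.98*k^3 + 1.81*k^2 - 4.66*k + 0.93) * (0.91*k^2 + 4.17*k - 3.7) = 1.8018*k^5 + 9.9037*k^4 - 4.0189*k^3 - 25.2829*k^2 + 21.1201*k - 3.441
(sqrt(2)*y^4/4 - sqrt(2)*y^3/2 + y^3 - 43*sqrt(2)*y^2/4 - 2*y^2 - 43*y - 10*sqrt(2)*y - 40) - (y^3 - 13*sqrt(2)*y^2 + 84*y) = sqrt(2)*y^4/4 - sqrt(2)*y^3/2 - 2*y^2 + 9*sqrt(2)*y^2/4 - 127*y - 10*sqrt(2)*y - 40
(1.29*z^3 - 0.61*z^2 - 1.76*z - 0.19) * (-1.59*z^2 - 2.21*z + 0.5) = -2.0511*z^5 - 1.881*z^4 + 4.7915*z^3 + 3.8867*z^2 - 0.4601*z - 0.095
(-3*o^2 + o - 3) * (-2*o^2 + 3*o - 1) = 6*o^4 - 11*o^3 + 12*o^2 - 10*o + 3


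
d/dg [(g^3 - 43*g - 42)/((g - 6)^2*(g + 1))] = (90 - 11*g)/(g^3 - 18*g^2 + 108*g - 216)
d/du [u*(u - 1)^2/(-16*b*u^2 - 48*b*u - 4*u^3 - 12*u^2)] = (u - 1)*((1 - 3*u)*(4*b*u + 12*b + u^2 + 3*u) + (u - 1)*(8*b*u + 12*b + 3*u^2 + 6*u))/(4*u*(4*b*u + 12*b + u^2 + 3*u)^2)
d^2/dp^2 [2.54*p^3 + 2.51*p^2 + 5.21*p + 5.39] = 15.24*p + 5.02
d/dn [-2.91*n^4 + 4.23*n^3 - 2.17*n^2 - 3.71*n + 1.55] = -11.64*n^3 + 12.69*n^2 - 4.34*n - 3.71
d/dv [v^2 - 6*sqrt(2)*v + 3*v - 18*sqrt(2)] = 2*v - 6*sqrt(2) + 3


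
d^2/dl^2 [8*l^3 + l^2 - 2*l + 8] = 48*l + 2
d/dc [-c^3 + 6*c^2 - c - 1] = -3*c^2 + 12*c - 1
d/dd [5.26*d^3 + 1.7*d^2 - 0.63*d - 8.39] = 15.78*d^2 + 3.4*d - 0.63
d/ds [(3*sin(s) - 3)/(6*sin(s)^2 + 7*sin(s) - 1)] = 18*(2*sin(s) + cos(s)^2)*cos(s)/(6*sin(s)^2 + 7*sin(s) - 1)^2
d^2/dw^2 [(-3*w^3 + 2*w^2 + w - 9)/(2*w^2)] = (w - 27)/w^4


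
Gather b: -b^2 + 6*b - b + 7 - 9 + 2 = -b^2 + 5*b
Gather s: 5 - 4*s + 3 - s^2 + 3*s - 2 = -s^2 - s + 6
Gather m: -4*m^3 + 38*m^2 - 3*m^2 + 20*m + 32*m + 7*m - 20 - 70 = -4*m^3 + 35*m^2 + 59*m - 90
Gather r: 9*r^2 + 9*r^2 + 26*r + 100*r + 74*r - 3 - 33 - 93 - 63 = 18*r^2 + 200*r - 192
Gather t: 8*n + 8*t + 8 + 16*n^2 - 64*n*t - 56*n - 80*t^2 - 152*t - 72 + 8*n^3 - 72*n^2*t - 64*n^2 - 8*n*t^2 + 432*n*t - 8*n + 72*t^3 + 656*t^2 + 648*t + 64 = 8*n^3 - 48*n^2 - 56*n + 72*t^3 + t^2*(576 - 8*n) + t*(-72*n^2 + 368*n + 504)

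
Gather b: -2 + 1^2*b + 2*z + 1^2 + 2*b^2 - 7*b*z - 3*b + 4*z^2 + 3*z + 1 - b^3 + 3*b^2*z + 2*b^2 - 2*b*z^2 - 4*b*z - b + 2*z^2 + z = -b^3 + b^2*(3*z + 4) + b*(-2*z^2 - 11*z - 3) + 6*z^2 + 6*z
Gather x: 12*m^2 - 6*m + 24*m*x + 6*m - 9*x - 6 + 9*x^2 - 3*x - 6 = 12*m^2 + 9*x^2 + x*(24*m - 12) - 12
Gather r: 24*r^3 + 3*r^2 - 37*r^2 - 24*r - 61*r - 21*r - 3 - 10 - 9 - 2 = 24*r^3 - 34*r^2 - 106*r - 24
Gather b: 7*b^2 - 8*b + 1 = 7*b^2 - 8*b + 1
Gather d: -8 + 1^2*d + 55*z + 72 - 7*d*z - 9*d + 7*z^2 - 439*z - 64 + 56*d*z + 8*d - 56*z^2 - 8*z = 49*d*z - 49*z^2 - 392*z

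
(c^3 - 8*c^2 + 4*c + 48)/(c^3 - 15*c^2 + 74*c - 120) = (c + 2)/(c - 5)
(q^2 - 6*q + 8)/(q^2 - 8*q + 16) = (q - 2)/(q - 4)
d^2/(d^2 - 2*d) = d/(d - 2)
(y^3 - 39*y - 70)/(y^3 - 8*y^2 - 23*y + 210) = (y + 2)/(y - 6)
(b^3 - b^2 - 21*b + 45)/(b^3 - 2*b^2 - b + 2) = (b^3 - b^2 - 21*b + 45)/(b^3 - 2*b^2 - b + 2)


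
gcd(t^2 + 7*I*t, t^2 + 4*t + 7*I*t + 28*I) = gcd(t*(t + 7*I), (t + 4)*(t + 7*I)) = t + 7*I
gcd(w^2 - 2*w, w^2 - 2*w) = w^2 - 2*w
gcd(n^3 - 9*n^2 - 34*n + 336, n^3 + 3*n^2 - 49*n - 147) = n - 7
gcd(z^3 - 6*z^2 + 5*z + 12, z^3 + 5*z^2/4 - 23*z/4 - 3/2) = 1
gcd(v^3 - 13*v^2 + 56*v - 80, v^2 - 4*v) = v - 4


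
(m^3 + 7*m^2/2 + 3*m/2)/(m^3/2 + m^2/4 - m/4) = 2*(2*m^2 + 7*m + 3)/(2*m^2 + m - 1)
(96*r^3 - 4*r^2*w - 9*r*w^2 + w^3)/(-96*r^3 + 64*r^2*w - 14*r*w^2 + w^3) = (-24*r^2 - 5*r*w + w^2)/(24*r^2 - 10*r*w + w^2)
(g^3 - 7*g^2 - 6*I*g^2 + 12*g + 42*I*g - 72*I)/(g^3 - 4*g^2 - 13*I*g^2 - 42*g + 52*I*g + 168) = (g - 3)/(g - 7*I)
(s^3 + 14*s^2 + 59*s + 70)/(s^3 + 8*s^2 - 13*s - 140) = (s + 2)/(s - 4)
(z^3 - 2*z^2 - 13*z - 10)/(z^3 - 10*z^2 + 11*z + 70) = (z + 1)/(z - 7)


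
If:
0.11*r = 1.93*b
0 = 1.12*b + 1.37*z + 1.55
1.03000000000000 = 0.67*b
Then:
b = 1.54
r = 26.97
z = -2.39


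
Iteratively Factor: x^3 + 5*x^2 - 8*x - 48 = (x + 4)*(x^2 + x - 12) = (x + 4)^2*(x - 3)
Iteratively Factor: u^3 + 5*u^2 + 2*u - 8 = (u - 1)*(u^2 + 6*u + 8) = (u - 1)*(u + 2)*(u + 4)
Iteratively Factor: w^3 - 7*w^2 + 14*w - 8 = (w - 2)*(w^2 - 5*w + 4) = (w - 2)*(w - 1)*(w - 4)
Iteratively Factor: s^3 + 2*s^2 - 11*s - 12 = (s - 3)*(s^2 + 5*s + 4) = (s - 3)*(s + 4)*(s + 1)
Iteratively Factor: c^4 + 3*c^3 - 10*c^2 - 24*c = (c)*(c^3 + 3*c^2 - 10*c - 24) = c*(c + 2)*(c^2 + c - 12) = c*(c - 3)*(c + 2)*(c + 4)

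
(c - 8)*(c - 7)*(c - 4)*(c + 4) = c^4 - 15*c^3 + 40*c^2 + 240*c - 896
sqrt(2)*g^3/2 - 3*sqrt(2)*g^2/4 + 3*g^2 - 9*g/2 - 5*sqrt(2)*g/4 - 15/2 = (g - 5/2)*(g + 3*sqrt(2))*(sqrt(2)*g/2 + sqrt(2)/2)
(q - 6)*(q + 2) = q^2 - 4*q - 12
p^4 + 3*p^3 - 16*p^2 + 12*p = p*(p - 2)*(p - 1)*(p + 6)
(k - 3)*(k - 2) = k^2 - 5*k + 6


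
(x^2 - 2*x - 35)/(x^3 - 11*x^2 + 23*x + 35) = (x + 5)/(x^2 - 4*x - 5)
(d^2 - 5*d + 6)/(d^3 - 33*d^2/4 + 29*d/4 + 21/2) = 4*(d - 3)/(4*d^2 - 25*d - 21)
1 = 1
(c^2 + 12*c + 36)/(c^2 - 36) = (c + 6)/(c - 6)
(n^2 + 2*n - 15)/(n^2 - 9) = (n + 5)/(n + 3)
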